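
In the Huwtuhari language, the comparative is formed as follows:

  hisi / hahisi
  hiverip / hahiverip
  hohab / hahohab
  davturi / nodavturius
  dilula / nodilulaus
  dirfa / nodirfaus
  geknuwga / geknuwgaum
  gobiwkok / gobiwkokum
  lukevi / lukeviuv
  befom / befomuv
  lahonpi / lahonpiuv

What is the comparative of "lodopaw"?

lodopawuv

"lodopaw" begins with l-. The stems beginning with l- (lukevi → lukeviuv, lahonpi → lahonpiuv) add -uv.
So lodopaw → lodopawuv.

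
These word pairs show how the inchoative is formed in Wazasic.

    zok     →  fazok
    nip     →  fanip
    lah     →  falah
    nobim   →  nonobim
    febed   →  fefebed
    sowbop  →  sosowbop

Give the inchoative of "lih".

nip and sowbop both end in -p yet inflect differently (fanip, sosowbop), so the final letter is not what conditions the rule; the number of vowels is.
"lih" has 1 vowel. The stems with 1 vowel (zok → fazok, nip → fanip, lah → falah) add the prefix fa-.
So lih → falih.

falih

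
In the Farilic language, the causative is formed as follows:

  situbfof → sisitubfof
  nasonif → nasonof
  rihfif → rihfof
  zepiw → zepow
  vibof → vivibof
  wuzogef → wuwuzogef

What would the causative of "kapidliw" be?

kapidlow

nasonif and situbfof both end in -f yet inflect differently (nasonof, sisitubfof), so the final letter is not what conditions the rule; the last vowel is.
"kapidliw" has last vowel 'i'. The stems whose last vowel is 'i' (nasonif → nasonof, zepiw → zepow, rihfif → rihfof) change the last vowel to 'o'.
So kapidliw → kapidlow.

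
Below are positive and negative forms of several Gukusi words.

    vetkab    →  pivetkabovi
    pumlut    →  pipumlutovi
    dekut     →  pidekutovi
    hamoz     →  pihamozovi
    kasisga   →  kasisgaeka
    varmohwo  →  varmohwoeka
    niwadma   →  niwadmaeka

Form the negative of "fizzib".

pifizzibovi

"fizzib" ends in a consonant. The stems ending in a consonant (vetkab → pivetkabovi, pumlut → pipumlutovi, dekut → pidekutovi) add pi- … -ovi around the stem.
So fizzib → pifizzibovi.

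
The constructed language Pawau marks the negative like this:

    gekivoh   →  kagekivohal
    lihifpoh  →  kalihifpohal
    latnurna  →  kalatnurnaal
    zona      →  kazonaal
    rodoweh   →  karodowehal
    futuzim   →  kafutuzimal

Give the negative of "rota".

karotaal

Every pair shown (gekivoh → kagekivohal, lihifpoh → kalihifpohal, latnurna → kalatnurnaal, …) follows the same rule: add ka- … -al around the stem.
So rota → karotaal.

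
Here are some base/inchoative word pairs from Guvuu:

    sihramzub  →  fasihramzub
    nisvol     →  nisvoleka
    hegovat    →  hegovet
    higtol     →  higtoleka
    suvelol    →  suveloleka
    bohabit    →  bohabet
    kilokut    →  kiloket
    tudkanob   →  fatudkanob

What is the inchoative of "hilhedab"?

kilokut and sihramzub both have last vowel 'u' yet inflect differently (kiloket, fasihramzub), so the last vowel is not what conditions the rule; the final letter is.
"hilhedab" ends in -b. The stems ending in -b (tudkanob → fatudkanob, sihramzub → fasihramzub) add the prefix fa-.
The other patterns: stems ending in -t change the last vowel to 'e'; stems ending in -l add -eka.
So hilhedab → fahilhedab.

fahilhedab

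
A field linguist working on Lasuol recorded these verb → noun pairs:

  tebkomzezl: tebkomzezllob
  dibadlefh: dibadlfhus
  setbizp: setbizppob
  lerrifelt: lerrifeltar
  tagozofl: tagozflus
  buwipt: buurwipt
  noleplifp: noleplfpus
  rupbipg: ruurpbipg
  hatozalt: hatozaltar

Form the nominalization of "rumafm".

rumfmus

hatozalt and buwipt both end in -t yet inflect differently (hatozaltar, buurwipt), so the final letter is not what conditions the rule; the second-to-last letter is.
"rumafm" has second-to-last letter 'f'. The stems whose second-to-last letter is 'f' (noleplifp → noleplfpus, tagozofl → tagozflus, dibadlefh → dibadlfhus) delete the last vowel and add -us.
So rumafm → rumfmus.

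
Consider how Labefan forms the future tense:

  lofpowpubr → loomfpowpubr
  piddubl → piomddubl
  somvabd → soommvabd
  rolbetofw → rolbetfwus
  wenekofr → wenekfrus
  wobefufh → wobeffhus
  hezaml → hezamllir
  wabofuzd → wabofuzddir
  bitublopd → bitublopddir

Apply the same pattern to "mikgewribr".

miomkgewribr

"mikgewribr" has second-to-last letter 'b'. The stems whose second-to-last letter is 'b' (lofpowpubr → loomfpowpubr, piddubl → piomddubl, somvabd → soommvabd) insert -om- after the first vowel.
The other patterns: stems whose second-to-last letter is 'f' delete the last vowel and add -us; stems whose second-to-last letter is 'm', 'p' or 'z' double the final consonant and add -ir.
So mikgewribr → miomkgewribr.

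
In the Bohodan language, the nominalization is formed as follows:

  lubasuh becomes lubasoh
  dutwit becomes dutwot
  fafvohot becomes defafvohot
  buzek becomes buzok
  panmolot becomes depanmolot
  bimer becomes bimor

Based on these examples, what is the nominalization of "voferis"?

voferos

panmolot and dutwit both end in -t yet inflect differently (depanmolot, dutwot), so the final letter is not what conditions the rule; the last vowel is.
"voferis" has last vowel 'i'. The one such stem in the data (dutwit → dutwot) changes the last vowel to 'o' (as do buzek, lubasuh), so the same rule applies.
So voferis → voferos.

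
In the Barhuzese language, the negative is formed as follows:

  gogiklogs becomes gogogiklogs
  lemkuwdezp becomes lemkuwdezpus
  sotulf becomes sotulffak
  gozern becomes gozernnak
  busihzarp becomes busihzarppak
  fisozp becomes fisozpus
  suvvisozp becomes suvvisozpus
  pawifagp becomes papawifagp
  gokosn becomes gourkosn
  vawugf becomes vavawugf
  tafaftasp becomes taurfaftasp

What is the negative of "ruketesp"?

tafaftasp and lemkuwdezp both end in -p yet inflect differently (taurfaftasp, lemkuwdezpus), so the final letter is not what conditions the rule; the second-to-last letter is.
"ruketesp" has second-to-last letter 's'. The stems whose second-to-last letter is 's' (tafaftasp → taurfaftasp, gokosn → gourkosn) insert -ur- after the first vowel.
So ruketesp → ruurketesp.

ruurketesp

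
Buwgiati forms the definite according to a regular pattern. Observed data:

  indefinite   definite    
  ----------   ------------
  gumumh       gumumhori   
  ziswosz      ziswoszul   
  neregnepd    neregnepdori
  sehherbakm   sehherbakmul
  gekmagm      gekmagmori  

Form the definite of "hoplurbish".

hoplurbishul

sehherbakm and gekmagm both end in -m yet inflect differently (sehherbakmul, gekmagmori), so the final letter is not what conditions the rule; the second-to-last letter is.
"hoplurbish" has second-to-last letter 's'. The one such stem in the data (ziswosz → ziswoszul) adds -ul, so the same rule applies.
So hoplurbish → hoplurbishul.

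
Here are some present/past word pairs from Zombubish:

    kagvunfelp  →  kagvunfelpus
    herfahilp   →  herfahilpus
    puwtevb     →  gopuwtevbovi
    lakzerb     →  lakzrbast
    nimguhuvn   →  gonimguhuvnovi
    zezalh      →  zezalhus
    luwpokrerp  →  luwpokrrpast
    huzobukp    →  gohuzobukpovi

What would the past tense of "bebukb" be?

gobebukbovi

herfahilp and luwpokrerp both end in -p yet inflect differently (herfahilpus, luwpokrrpast), so the final letter is not what conditions the rule; the second-to-last letter is.
"bebukb" has second-to-last letter 'k'. The one such stem in the data (huzobukp → gohuzobukpovi) adds go- … -ovi around the stem, so the same rule applies.
The other patterns: stems whose second-to-last letter is 'l' add -us; stems whose second-to-last letter is 'r' delete the last vowel and add -ast.
So bebukb → gobebukbovi.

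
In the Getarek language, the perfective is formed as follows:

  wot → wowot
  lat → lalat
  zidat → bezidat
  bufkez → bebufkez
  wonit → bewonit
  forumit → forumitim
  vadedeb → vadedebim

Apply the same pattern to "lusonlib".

wot and zidat both end in -t yet inflect differently (wowot, bezidat), so the final letter is not what conditions the rule; the number of vowels is.
"lusonlib" has 3 vowels. The stems with 3 vowels (forumit → forumitim, vadedeb → vadedebim) add -im.
The other patterns: stems with 1 vowel repeat the first consonant+vowel as a prefix; stems with 2 vowels add the prefix be-.
So lusonlib → lusonlibim.

lusonlibim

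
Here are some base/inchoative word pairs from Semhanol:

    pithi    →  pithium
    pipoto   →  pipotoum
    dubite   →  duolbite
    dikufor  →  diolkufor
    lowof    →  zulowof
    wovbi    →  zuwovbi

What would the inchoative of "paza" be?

pithi and wovbi both end in -i yet inflect differently (pithium, zuwovbi), so the final letter is not what conditions the rule; the first letter is.
"paza" begins with p-. The stems beginning with p- (pithi → pithium, pipoto → pipotoum) add -um.
The other patterns: stems beginning with d- insert -ol- after the first vowel; stems beginning with l- or w- add the prefix zu-.
So paza → pazaum.

pazaum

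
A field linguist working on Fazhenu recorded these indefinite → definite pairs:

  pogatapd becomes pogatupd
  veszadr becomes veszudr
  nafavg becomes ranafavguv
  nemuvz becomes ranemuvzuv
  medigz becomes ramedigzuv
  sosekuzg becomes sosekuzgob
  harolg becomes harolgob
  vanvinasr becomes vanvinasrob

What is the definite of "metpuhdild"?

nafavg and sosekuzg both end in -g yet inflect differently (ranafavguv, sosekuzgob), so the final letter is not what conditions the rule; the second-to-last letter is.
"metpuhdild" has second-to-last letter 'l'. The one such stem in the data (harolg → harolgob) adds -ob, so the same rule applies.
The other patterns: stems whose second-to-last letter is 'd' or 'p' change the last vowel to 'u'; stems whose second-to-last letter is 'g' or 'v' add ra- … -uv around the stem.
So metpuhdild → metpuhdildob.

metpuhdildob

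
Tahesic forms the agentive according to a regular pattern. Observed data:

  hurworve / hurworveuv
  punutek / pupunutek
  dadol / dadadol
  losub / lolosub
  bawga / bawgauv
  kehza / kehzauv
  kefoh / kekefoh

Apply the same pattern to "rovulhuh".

punutek and hurworve both have last vowel 'e' yet inflect differently (pupunutek, hurworveuv), so the last vowel is not what conditions the rule; whether the stem ends in a vowel or a consonant is.
"rovulhuh" ends in a consonant. The stems ending in a consonant (losub → lolosub, kefoh → kekefoh, punutek → pupunutek) repeat the first consonant+vowel as a prefix.
So rovulhuh → rorovulhuh.

rorovulhuh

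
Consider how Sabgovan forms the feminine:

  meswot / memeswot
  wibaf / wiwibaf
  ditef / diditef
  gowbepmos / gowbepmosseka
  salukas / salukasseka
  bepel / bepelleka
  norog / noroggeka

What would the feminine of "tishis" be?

tishisseka

"tishis" ends in -s. The stems ending in -s (gowbepmos → gowbepmosseka, salukas → salukasseka) double the final consonant and add -eka.
So tishis → tishisseka.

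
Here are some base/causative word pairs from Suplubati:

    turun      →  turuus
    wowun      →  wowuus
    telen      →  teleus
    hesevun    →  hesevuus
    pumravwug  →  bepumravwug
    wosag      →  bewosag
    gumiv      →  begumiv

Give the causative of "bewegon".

bewegous

"bewegon" ends in -n. The stems ending in -n (turun → turuus, wowun → wowuus, telen → teleus) drop the final letter and add -us.
So bewegon → bewegous.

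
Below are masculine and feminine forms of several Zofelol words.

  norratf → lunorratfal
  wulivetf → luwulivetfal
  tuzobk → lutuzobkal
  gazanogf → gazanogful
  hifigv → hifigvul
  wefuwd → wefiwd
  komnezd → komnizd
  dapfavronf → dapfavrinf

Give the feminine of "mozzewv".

norratf and gazanogf both end in -f yet inflect differently (lunorratfal, gazanogful), so the final letter is not what conditions the rule; the second-to-last letter is.
"mozzewv" has second-to-last letter 'w'. The one such stem in the data (wefuwd → wefiwd) changes the last vowel to 'i' (as do komnezd, dapfavronf), so the same rule applies.
The other patterns: stems whose second-to-last letter is 'b' or 't' add lu- … -al around the stem; stems whose second-to-last letter is 'g' add -ul.
So mozzewv → mozziwv.

mozziwv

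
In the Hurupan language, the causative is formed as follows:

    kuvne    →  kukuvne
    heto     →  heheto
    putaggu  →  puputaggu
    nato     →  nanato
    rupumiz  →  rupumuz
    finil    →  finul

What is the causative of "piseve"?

pipiseve

putaggu and rupumiz both have 3 vowels yet inflect differently (puputaggu, rupumuz), so the number of vowels is not what conditions the rule; whether the stem ends in a vowel or a consonant is.
"piseve" ends in a vowel. The stems ending in a vowel (kuvne → kukuvne, heto → heheto, putaggu → puputaggu) repeat the first consonant+vowel as a prefix.
So piseve → pipiseve.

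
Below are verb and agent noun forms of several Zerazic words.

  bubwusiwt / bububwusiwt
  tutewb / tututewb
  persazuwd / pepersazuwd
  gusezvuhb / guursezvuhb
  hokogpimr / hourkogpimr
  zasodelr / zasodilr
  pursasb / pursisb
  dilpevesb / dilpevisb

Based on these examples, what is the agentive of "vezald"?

tutewb and gusezvuhb both end in -b yet inflect differently (tututewb, guursezvuhb), so the final letter is not what conditions the rule; the second-to-last letter is.
"vezald" has second-to-last letter 'l'. The one such stem in the data (zasodelr → zasodilr) changes the last vowel to 'i' (as do pursasb, dilpevesb), so the same rule applies.
So vezald → vezild.

vezild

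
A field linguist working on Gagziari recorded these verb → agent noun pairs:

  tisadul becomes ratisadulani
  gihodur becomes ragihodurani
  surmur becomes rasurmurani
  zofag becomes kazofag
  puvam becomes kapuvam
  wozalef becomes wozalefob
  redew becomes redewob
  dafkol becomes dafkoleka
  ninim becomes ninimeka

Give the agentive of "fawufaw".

kafawufaw

tisadul and dafkol both end in -l yet inflect differently (ratisadulani, dafkoleka), so the final letter is not what conditions the rule; the last vowel is.
"fawufaw" has last vowel 'a'. The stems whose last vowel is 'a' (zofag → kazofag, puvam → kapuvam) add the prefix ka-.
The other patterns: stems whose last vowel is 'u' add ra- … -ani around the stem; stems whose last vowel is 'e' add -ob; stems whose last vowel is 'i' or 'o' add -eka.
So fawufaw → kafawufaw.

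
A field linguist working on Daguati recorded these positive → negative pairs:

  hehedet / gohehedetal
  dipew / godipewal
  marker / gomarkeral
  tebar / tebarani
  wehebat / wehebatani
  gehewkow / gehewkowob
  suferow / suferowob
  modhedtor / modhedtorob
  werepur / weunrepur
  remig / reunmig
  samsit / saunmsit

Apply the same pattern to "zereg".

marker and tebar both end in -r yet inflect differently (gomarkeral, tebarani), so the final letter is not what conditions the rule; the last vowel is.
"zereg" has last vowel 'e'. The stems whose last vowel is 'e' (hehedet → gohehedetal, dipew → godipewal, marker → gomarkeral) add go- … -al around the stem.
The other patterns: stems whose last vowel is 'a' add -ani; stems whose last vowel is 'o' add -ob; stems whose last vowel is 'i' or 'u' insert -un- after the first vowel.
So zereg → gozeregal.

gozeregal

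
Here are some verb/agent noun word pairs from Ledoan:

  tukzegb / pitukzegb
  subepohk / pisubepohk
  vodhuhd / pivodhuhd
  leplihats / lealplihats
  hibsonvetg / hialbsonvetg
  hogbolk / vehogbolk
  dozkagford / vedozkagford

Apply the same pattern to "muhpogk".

pimuhpogk

"muhpogk" has second-to-last letter 'g'. The one such stem in the data (tukzegb → pitukzegb) adds the prefix pi-, so the same rule applies.
The other patterns: stems whose second-to-last letter is 't' insert -al- after the first vowel; stems whose second-to-last letter is 'l' or 'r' add the prefix ve-.
So muhpogk → pimuhpogk.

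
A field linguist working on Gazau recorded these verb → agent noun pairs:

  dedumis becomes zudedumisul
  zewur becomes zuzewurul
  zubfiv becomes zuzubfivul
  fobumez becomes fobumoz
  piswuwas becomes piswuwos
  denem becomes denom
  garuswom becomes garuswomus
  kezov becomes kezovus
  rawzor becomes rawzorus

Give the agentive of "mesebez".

meseboz

dedumis and piswuwas both end in -s yet inflect differently (zudedumisul, piswuwos), so the final letter is not what conditions the rule; the last vowel is.
"mesebez" has last vowel 'e'. The stems whose last vowel is 'e' (fobumez → fobumoz, denem → denom) change the last vowel to 'o'.
The other patterns: stems whose last vowel is 'i' or 'u' add zu- … -ul around the stem; stems whose last vowel is 'o' add -us.
So mesebez → meseboz.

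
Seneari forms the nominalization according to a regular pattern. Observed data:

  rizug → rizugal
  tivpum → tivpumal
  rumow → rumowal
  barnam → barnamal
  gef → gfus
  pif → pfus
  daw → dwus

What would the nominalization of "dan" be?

dnus

rumow and daw both end in -w yet inflect differently (rumowal, dwus), so the final letter is not what conditions the rule; the number of vowels is.
"dan" has 1 vowel. The stems with 1 vowel (gef → gfus, pif → pfus, daw → dwus) delete the last vowel and add -us.
The other pattern: stems with 2 vowels add -al.
So dan → dnus.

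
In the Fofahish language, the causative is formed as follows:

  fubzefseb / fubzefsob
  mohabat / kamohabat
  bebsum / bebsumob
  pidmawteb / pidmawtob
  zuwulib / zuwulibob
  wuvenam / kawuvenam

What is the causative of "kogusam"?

wuvenam and bebsum both end in -m yet inflect differently (kawuvenam, bebsumob), so the final letter is not what conditions the rule; the last vowel is.
"kogusam" has last vowel 'a'. The stems whose last vowel is 'a' (mohabat → kamohabat, wuvenam → kawuvenam) add the prefix ka-.
The other patterns: stems whose last vowel is 'e' change the last vowel to 'o'; stems whose last vowel is 'i' or 'u' add -ob.
So kogusam → kakogusam.

kakogusam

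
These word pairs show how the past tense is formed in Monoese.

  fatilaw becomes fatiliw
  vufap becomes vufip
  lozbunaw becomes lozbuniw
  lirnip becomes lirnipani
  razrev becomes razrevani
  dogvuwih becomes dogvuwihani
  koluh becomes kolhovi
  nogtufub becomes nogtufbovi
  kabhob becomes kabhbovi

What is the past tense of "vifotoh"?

vufap and lirnip both end in -p yet inflect differently (vufip, lirnipani), so the final letter is not what conditions the rule; the last vowel is.
"vifotoh" has last vowel 'o'. The one such stem in the data (kabhob → kabhbovi) deletes the last vowel and adds -ovi (as do koluh, nogtufub), so the same rule applies.
The other patterns: stems whose last vowel is 'a' change the last vowel to 'i'; stems whose last vowel is 'e' or 'i' add -ani.
So vifotoh → vifothovi.

vifothovi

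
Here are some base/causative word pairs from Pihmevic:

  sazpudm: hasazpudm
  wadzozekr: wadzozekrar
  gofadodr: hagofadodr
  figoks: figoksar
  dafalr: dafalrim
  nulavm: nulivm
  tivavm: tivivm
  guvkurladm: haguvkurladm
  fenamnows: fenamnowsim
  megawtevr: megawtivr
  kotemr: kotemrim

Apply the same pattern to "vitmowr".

"vitmowr" has second-to-last letter 'w'. The one such stem in the data (fenamnows → fenamnowsim) adds -im, so the same rule applies.
So vitmowr → vitmowrim.

vitmowrim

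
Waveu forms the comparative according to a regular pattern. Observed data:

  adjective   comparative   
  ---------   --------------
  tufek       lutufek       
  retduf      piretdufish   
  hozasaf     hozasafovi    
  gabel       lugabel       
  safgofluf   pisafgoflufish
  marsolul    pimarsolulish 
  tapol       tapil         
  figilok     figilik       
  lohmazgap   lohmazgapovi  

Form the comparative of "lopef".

lulopef

hozasaf and safgofluf both end in -f yet inflect differently (hozasafovi, pisafgoflufish), so the final letter is not what conditions the rule; the last vowel is.
"lopef" has last vowel 'e'. The stems whose last vowel is 'e' (tufek → lutufek, gabel → lugabel) add the prefix lu-.
The other patterns: stems whose last vowel is 'a' add -ovi; stems whose last vowel is 'o' change the last vowel to 'i'; stems whose last vowel is 'u' add pi- … -ish around the stem.
So lopef → lulopef.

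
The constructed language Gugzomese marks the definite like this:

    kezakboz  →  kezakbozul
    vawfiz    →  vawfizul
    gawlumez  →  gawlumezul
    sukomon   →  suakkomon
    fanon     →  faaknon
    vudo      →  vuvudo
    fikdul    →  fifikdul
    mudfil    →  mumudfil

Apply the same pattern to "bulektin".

buaklektin

"bulektin" ends in -n. The stems ending in -n (sukomon → suakkomon, fanon → faaknon) insert -ak- after the first vowel.
So bulektin → buaklektin.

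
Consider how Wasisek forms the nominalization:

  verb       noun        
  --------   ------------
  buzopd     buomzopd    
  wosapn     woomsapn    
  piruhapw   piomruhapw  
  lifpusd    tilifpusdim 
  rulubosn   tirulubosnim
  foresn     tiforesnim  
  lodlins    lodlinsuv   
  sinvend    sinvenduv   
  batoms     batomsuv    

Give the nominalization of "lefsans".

lefsansuv

buzopd and lifpusd both end in -d yet inflect differently (buomzopd, tilifpusdim), so the final letter is not what conditions the rule; the second-to-last letter is.
"lefsans" has second-to-last letter 'n'. The stems whose second-to-last letter is 'n' (lodlins → lodlinsuv, sinvend → sinvenduv) add -uv.
So lefsans → lefsansuv.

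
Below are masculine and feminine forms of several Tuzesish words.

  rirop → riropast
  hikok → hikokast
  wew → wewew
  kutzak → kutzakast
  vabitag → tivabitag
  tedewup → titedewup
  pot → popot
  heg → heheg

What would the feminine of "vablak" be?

vablakast

heg and vabitag both end in -g yet inflect differently (heheg, tivabitag), so the final letter is not what conditions the rule; the number of vowels is.
"vablak" has 2 vowels. The stems with 2 vowels (hikok → hikokast, kutzak → kutzakast, rirop → riropast) add -ast.
The other patterns: stems with 1 vowel repeat the first consonant+vowel as a prefix; stems with 3 vowels add the prefix ti-.
So vablak → vablakast.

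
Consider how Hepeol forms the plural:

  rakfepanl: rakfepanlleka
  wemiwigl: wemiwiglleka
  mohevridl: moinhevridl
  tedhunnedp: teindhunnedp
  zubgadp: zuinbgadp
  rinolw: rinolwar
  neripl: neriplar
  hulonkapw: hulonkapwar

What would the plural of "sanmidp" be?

sainnmidp

rakfepanl and mohevridl both end in -l yet inflect differently (rakfepanlleka, moinhevridl), so the final letter is not what conditions the rule; the second-to-last letter is.
"sanmidp" has second-to-last letter 'd'. The stems whose second-to-last letter is 'd' (mohevridl → moinhevridl, tedhunnedp → teindhunnedp, zubgadp → zuinbgadp) insert -in- after the first vowel.
The other patterns: stems whose second-to-last letter is 'g' or 'n' double the final consonant and add -eka; stems whose second-to-last letter is 'l' or 'p' add -ar.
So sanmidp → sainnmidp.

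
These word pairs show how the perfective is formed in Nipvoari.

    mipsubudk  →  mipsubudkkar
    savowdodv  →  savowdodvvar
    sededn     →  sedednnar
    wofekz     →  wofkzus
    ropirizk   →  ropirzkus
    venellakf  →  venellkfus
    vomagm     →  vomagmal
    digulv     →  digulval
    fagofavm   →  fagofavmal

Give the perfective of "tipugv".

tipugval

mipsubudk and ropirizk both end in -k yet inflect differently (mipsubudkkar, ropirzkus), so the final letter is not what conditions the rule; the second-to-last letter is.
"tipugv" has second-to-last letter 'g'. The one such stem in the data (vomagm → vomagmal) adds -al, so the same rule applies.
The other patterns: stems whose second-to-last letter is 'd' double the final consonant and add -ar; stems whose second-to-last letter is 'k' or 'z' delete the last vowel and add -us.
So tipugv → tipugval.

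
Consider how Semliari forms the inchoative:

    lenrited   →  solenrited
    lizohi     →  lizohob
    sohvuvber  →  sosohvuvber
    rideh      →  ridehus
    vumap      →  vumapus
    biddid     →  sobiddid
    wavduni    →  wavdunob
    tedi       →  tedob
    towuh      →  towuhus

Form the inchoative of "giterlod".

rideh and lenrited both have last vowel 'e' yet inflect differently (ridehus, solenrited), so the last vowel is not what conditions the rule; the final letter is.
"giterlod" ends in -d. The stems ending in -d (lenrited → solenrited, biddid → sobiddid) add the prefix so-.
The other patterns: stems ending in -h or -p add -us; stems ending in -i drop the final letter and add -ob.
So giterlod → sogiterlod.

sogiterlod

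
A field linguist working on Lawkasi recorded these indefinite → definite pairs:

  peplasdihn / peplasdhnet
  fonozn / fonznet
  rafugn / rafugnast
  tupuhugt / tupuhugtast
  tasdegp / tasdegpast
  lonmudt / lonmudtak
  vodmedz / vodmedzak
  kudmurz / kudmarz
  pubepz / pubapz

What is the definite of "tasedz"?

"tasedz" has second-to-last letter 'd'. The stems whose second-to-last letter is 'd' (lonmudt → lonmudtak, vodmedz → vodmedzak) add -ak.
The other patterns: stems whose second-to-last letter is 'h' or 'z' delete the last vowel and add -et; stems whose second-to-last letter is 'g' add -ast; stems whose second-to-last letter is 'p' or 'r' change the last vowel to 'a'.
So tasedz → tasedzak.

tasedzak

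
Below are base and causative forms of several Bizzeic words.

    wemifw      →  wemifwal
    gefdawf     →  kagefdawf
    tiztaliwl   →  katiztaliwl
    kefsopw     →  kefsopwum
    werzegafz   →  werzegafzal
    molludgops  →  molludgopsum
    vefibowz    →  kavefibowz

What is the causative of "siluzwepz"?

siluzwepzum

kefsopw and wemifw both end in -w yet inflect differently (kefsopwum, wemifwal), so the final letter is not what conditions the rule; the second-to-last letter is.
"siluzwepz" has second-to-last letter 'p'. The stems whose second-to-last letter is 'p' (kefsopw → kefsopwum, molludgops → molludgopsum) add -um.
The other patterns: stems whose second-to-last letter is 'w' add the prefix ka-; stems whose second-to-last letter is 'f' add -al.
So siluzwepz → siluzwepzum.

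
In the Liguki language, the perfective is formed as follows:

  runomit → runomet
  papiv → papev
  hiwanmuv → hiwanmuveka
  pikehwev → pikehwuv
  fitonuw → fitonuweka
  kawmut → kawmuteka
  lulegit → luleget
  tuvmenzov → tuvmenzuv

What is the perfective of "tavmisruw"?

tavmisruweka

hiwanmuv and pikehwev both end in -v yet inflect differently (hiwanmuveka, pikehwuv), so the final letter is not what conditions the rule; the last vowel is.
"tavmisruw" has last vowel 'u'. The stems whose last vowel is 'u' (fitonuw → fitonuweka, kawmut → kawmuteka, hiwanmuv → hiwanmuveka) add -eka.
The other patterns: stems whose last vowel is 'e' or 'o' change the last vowel to 'u'; stems whose last vowel is 'i' change the last vowel to 'e'.
So tavmisruw → tavmisruweka.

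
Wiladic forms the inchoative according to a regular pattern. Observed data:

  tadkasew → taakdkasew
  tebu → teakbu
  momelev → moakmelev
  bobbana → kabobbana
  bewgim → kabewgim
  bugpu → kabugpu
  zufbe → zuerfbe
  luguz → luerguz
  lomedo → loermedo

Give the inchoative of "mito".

tebu and bugpu both end in -u yet inflect differently (teakbu, kabugpu), so the final letter is not what conditions the rule; the first letter is.
"mito" begins with m-. The one such stem in the data (momelev → moakmelev) inserts -ak- after the first vowel (as do tadkasew, tebu), so the same rule applies.
So mito → miakto.

miakto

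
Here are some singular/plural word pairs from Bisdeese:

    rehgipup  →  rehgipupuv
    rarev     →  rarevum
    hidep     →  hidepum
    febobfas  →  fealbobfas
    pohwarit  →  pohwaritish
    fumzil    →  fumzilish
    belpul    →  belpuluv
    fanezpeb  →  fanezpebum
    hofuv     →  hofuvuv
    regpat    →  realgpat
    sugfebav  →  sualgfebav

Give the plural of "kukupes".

hofuv and sugfebav both end in -v yet inflect differently (hofuvuv, sualgfebav), so the final letter is not what conditions the rule; the last vowel is.
"kukupes" has last vowel 'e'. The stems whose last vowel is 'e' (fanezpeb → fanezpebum, hidep → hidepum, rarev → rarevum) add -um.
The other patterns: stems whose last vowel is 'u' add -uv; stems whose last vowel is 'a' insert -al- after the first vowel; stems whose last vowel is 'i' add -ish.
So kukupes → kukupesum.

kukupesum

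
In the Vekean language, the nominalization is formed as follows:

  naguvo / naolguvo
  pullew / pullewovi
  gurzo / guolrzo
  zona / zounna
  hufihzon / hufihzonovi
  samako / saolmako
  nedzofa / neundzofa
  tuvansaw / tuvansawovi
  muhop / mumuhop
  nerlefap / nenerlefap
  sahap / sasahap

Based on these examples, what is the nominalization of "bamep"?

nerlefap and zona both have last vowel 'a' yet inflect differently (nenerlefap, zounna), so the last vowel is not what conditions the rule; the final letter is.
"bamep" ends in -p. The stems ending in -p (nerlefap → nenerlefap, sahap → sasahap, muhop → mumuhop) repeat the first consonant+vowel as a prefix.
So bamep → babamep.

babamep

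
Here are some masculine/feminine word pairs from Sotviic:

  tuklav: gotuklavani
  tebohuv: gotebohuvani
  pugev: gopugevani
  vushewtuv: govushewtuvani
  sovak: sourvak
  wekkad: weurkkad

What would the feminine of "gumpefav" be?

gogumpefavani

"gumpefav" ends in -v. The stems ending in -v (tuklav → gotuklavani, tebohuv → gotebohuvani, pugev → gopugevani) add go- … -ani around the stem.
The other pattern: stems ending in -d or -k insert -ur- after the first vowel.
So gumpefav → gogumpefavani.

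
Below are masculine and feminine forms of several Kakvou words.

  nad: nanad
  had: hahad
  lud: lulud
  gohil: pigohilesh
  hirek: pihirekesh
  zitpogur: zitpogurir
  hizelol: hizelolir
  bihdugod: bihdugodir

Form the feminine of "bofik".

pibofikesh

"bofik" has 2 vowels. The stems with 2 vowels (gohil → pigohilesh, hirek → pihirekesh) add pi- … -esh around the stem.
The other patterns: stems with 1 vowel repeat the first consonant+vowel as a prefix; stems with 3 vowels add -ir.
So bofik → pibofikesh.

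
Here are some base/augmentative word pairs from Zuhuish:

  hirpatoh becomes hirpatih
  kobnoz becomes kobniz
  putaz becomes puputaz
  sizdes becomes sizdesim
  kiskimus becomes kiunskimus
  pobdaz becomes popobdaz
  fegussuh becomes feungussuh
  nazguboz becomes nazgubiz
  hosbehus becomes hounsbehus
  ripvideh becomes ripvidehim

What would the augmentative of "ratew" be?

ratewim

hosbehus and sizdes both end in -s yet inflect differently (hounsbehus, sizdesim), so the final letter is not what conditions the rule; the last vowel is.
"ratew" has last vowel 'e'. The stems whose last vowel is 'e' (sizdes → sizdesim, ripvideh → ripvidehim) add -im.
The other patterns: stems whose last vowel is 'u' insert -un- after the first vowel; stems whose last vowel is 'a' repeat the first consonant+vowel as a prefix; stems whose last vowel is 'o' change the last vowel to 'i'.
So ratew → ratewim.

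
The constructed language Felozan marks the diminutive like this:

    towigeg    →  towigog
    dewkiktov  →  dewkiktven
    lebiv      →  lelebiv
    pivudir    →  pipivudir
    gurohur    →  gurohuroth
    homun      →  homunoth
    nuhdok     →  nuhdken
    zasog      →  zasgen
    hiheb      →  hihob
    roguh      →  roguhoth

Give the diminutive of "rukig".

rurukig

lebiv and dewkiktov both end in -v yet inflect differently (lelebiv, dewkiktven), so the final letter is not what conditions the rule; the last vowel is.
"rukig" has last vowel 'i'. The stems whose last vowel is 'i' (pivudir → pipivudir, lebiv → lelebiv) repeat the first consonant+vowel as a prefix.
The other patterns: stems whose last vowel is 'o' delete the last vowel and add -en; stems whose last vowel is 'u' add -oth; stems whose last vowel is 'e' change the last vowel to 'o'.
So rukig → rurukig.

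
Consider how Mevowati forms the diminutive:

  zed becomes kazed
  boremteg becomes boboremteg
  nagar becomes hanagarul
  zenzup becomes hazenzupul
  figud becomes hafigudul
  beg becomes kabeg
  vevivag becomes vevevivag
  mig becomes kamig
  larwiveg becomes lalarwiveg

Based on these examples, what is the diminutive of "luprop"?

halupropul

zed and figud both end in -d yet inflect differently (kazed, hafigudul), so the final letter is not what conditions the rule; the number of vowels is.
"luprop" has 2 vowels. The stems with 2 vowels (figud → hafigudul, nagar → hanagarul, zenzup → hazenzupul) add ha- … -ul around the stem.
The other patterns: stems with 1 vowel add the prefix ka-; stems with 3 vowels repeat the first consonant+vowel as a prefix.
So luprop → halupropul.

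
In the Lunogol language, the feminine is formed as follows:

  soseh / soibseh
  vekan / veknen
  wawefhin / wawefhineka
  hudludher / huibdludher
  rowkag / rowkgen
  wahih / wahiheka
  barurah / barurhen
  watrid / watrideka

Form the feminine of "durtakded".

wahih and soseh both end in -h yet inflect differently (wahiheka, soibseh), so the final letter is not what conditions the rule; the last vowel is.
"durtakded" has last vowel 'e'. The stems whose last vowel is 'e' (hudludher → huibdludher, soseh → soibseh) insert -ib- after the first vowel.
The other patterns: stems whose last vowel is 'i' add -eka; stems whose last vowel is 'a' delete the last vowel and add -en.
So durtakded → duibrtakded.

duibrtakded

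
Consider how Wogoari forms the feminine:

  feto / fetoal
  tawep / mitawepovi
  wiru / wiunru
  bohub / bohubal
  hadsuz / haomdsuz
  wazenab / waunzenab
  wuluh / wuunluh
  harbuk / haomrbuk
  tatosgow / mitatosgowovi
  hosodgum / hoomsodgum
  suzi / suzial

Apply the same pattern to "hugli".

"hugli" begins with h-. The stems beginning with h- (hosodgum → hoomsodgum, hadsuz → haomdsuz, harbuk → haomrbuk) insert -om- after the first vowel.
So hugli → huomgli.

huomgli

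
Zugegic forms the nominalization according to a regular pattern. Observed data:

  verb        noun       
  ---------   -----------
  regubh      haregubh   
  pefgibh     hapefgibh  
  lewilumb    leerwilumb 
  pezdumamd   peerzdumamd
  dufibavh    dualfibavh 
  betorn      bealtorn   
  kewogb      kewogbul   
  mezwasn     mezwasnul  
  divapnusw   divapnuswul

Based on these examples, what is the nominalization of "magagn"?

magagnul

regubh and dufibavh both end in -h yet inflect differently (haregubh, dualfibavh), so the final letter is not what conditions the rule; the second-to-last letter is.
"magagn" has second-to-last letter 'g'. The one such stem in the data (kewogb → kewogbul) adds -ul, so the same rule applies.
The other patterns: stems whose second-to-last letter is 'b' add the prefix ha-; stems whose second-to-last letter is 'm' insert -er- after the first vowel; stems whose second-to-last letter is 'r' or 'v' insert -al- after the first vowel.
So magagn → magagnul.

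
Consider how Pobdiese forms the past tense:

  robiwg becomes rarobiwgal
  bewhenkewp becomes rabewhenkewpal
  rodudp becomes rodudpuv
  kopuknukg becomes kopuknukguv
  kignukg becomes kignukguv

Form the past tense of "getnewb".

bewhenkewp and rodudp both end in -p yet inflect differently (rabewhenkewpal, rodudpuv), so the final letter is not what conditions the rule; the second-to-last letter is.
"getnewb" has second-to-last letter 'w'. The stems whose second-to-last letter is 'w' (robiwg → rarobiwgal, bewhenkewp → rabewhenkewpal) add ra- … -al around the stem.
The other pattern: stems whose second-to-last letter is 'd' or 'k' add -uv.
So getnewb → ragetnewbal.

ragetnewbal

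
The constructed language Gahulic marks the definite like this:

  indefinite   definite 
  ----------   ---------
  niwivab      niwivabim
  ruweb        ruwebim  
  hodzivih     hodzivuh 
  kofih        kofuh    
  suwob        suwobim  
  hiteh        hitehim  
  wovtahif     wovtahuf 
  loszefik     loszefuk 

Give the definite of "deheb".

dehebim

hodzivih and hiteh both end in -h yet inflect differently (hodzivuh, hitehim), so the final letter is not what conditions the rule; the last vowel is.
"deheb" has last vowel 'e'. The stems whose last vowel is 'e' (hiteh → hitehim, ruweb → ruwebim) add -im.
So deheb → dehebim.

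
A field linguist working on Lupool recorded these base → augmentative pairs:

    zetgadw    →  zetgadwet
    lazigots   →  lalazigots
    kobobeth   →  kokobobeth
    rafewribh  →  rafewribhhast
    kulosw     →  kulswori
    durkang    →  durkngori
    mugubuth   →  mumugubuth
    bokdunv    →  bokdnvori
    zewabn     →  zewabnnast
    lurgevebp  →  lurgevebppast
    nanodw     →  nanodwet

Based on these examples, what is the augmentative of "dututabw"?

dututabwwast

kobobeth and rafewribh both end in -h yet inflect differently (kokobobeth, rafewribhhast), so the final letter is not what conditions the rule; the second-to-last letter is.
"dututabw" has second-to-last letter 'b'. The stems whose second-to-last letter is 'b' (zewabn → zewabnnast, lurgevebp → lurgevebppast, rafewribh → rafewribhhast) double the final consonant and add -ast.
So dututabw → dututabwwast.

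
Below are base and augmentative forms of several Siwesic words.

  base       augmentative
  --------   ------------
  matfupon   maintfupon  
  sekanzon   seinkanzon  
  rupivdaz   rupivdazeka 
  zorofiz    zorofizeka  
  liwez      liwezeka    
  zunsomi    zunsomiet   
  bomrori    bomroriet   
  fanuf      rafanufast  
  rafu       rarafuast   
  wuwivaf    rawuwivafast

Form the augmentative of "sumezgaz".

sumezgazeka

"sumezgaz" ends in -z. The stems ending in -z (rupivdaz → rupivdazeka, zorofiz → zorofizeka, liwez → liwezeka) add -eka.
The other patterns: stems ending in -n insert -in- after the first vowel; stems ending in -i add -et; stems ending in -f or -u add ra- … -ast around the stem.
So sumezgaz → sumezgazeka.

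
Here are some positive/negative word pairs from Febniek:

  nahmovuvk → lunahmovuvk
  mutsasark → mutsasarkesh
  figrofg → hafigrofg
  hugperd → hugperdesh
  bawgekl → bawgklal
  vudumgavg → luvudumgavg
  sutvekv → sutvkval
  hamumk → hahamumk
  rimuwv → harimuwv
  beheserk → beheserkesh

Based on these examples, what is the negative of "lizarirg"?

lizarirgesh

nahmovuvk and beheserk both end in -k yet inflect differently (lunahmovuvk, beheserkesh), so the final letter is not what conditions the rule; the second-to-last letter is.
"lizarirg" has second-to-last letter 'r'. The stems whose second-to-last letter is 'r' (beheserk → beheserkesh, hugperd → hugperdesh, mutsasark → mutsasarkesh) add -esh.
So lizarirg → lizarirgesh.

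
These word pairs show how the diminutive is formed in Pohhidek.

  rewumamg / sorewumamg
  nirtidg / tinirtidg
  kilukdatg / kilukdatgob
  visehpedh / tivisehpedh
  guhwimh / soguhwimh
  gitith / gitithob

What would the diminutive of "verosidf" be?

rewumamg and nirtidg both end in -g yet inflect differently (sorewumamg, tinirtidg), so the final letter is not what conditions the rule; the second-to-last letter is.
"verosidf" has second-to-last letter 'd'. The stems whose second-to-last letter is 'd' (nirtidg → tinirtidg, visehpedh → tivisehpedh) add the prefix ti-.
So verosidf → tiverosidf.

tiverosidf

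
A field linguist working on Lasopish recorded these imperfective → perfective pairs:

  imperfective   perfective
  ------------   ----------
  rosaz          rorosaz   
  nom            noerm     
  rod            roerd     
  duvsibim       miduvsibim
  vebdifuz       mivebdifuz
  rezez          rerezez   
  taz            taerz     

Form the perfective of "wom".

woerm

taz and rezez both end in -z yet inflect differently (taerz, rerezez), so the final letter is not what conditions the rule; the number of vowels is.
"wom" has 1 vowel. The stems with 1 vowel (taz → taerz, rod → roerd, nom → noerm) insert -er- after the first vowel.
The other patterns: stems with 2 vowels repeat the first consonant+vowel as a prefix; stems with 3 vowels add the prefix mi-.
So wom → woerm.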